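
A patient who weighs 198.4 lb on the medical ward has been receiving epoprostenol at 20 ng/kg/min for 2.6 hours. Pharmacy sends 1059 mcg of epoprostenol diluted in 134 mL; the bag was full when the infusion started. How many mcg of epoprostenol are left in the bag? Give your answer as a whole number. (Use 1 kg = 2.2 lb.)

778 mcg

Weight = 198.4 lb ÷ 2.2 lb/kg = 90.18182 kg
Dose = 20 ng/kg/min × 90.18182 kg = 1803.636 ng/min
1803.636 ng/min × 60 min/hr = 108218.2 ng/hr
Concentration = 1059 mcg ÷ 134 mL = 7.902985 mcg/mL = 7902.985 ng/mL
Rate = 108218.2 ng/hr ÷ 7902.985 ng/mL = 13.69333 mL/hr
Volume infused = 13.69333 mL/hr × 2.6 hr = 35.60266 mL
Volume remaining = 134 − 35.60266 = 98.39734 mL
Drug remaining = 98.39734 mL × 7902.985 ng/mL = 777632.7 ng = 777.6327 mcg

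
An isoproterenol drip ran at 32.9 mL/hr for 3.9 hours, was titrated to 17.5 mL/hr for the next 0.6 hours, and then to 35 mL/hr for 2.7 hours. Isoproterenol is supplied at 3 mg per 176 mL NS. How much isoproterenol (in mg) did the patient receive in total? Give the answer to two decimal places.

3.98 mg

Concentration = 3 mg ÷ 176 mL = 0.01704545 mg/mL
Stage 1: 32.9 mL/hr × 3.9 hr = 128.31 mL → 128.31 mL × 0.01704545 mg/mL = 2.187102 mg
Stage 2: 17.5 mL/hr × 0.6 hr = 10.5 mL → 10.5 mL × 0.01704545 mg/mL = 0.1789773 mg
Stage 3: 35 mL/hr × 2.7 hr = 94.5 mL → 94.5 mL × 0.01704545 mg/mL = 1.610795 mg
Total = 2.187102 + 0.1789773 + 1.610795 = 3.976875 mg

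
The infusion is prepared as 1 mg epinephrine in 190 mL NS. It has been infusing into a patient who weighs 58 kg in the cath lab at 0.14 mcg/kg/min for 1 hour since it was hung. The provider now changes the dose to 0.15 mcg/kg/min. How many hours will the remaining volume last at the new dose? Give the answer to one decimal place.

Initial rate:
Dose = 0.14 mcg/kg/min × 58 kg = 8.12 mcg/min
8.12 mcg/min × 60 min/hr = 487.2 mcg/hr
Concentration = 1 mg ÷ 190 mL = 0.005263158 mg/mL = 5.263158 mcg/mL
Rate = 487.2 mcg/hr ÷ 5.263158 mcg/mL = 92.568 mL/hr
Volume infused so far = 92.568 mL/hr × 1 hr = 92.568 mL
Volume remaining = 190 − 92.568 = 97.432 mL
New rate:
Dose = 0.15 mcg/kg/min × 58 kg = 8.7 mcg/min
8.7 mcg/min × 60 min/hr = 522 mcg/hr
Rate = 522 mcg/hr ÷ 5.263158 mcg/mL = 99.18 mL/hr
Time remaining = 97.432 mL ÷ 99.18 mL/hr = 0.9823755 hr

1.0 hours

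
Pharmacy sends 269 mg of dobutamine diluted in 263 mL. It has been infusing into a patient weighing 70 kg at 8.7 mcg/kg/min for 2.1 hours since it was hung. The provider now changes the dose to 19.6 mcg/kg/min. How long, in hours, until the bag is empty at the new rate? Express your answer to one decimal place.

2.3 hours

Initial rate:
Dose = 8.7 mcg/kg/min × 70 kg = 609 mcg/min
609 mcg/min × 60 min/hr = 36540 mcg/hr
Concentration = 269 mg ÷ 263 mL = 1.022814 mg/mL = 1022.814 mcg/mL
Rate = 36540 mcg/hr ÷ 1022.814 mcg/mL = 35.72498 mL/hr
Volume infused so far = 35.72498 mL/hr × 2.1 hr = 75.02246 mL
Volume remaining = 263 − 75.02246 = 187.9775 mL
New rate:
Dose = 19.6 mcg/kg/min × 70 kg = 1372 mcg/min
1372 mcg/min × 60 min/hr = 82320 mcg/hr
Rate = 82320 mcg/hr ÷ 1022.814 mcg/mL = 80.48387 mL/hr
Time remaining = 187.9775 mL ÷ 80.48387 mL/hr = 2.335593 hr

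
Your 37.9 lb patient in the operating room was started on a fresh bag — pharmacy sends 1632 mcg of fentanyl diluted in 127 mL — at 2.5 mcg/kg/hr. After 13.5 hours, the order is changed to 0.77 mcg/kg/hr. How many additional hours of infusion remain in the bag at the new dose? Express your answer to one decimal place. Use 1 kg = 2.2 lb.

Initial rate:
Weight = 37.9 lb ÷ 2.2 lb/kg = 17.22727 kg
Dose = 2.5 mcg/kg/hr × 17.22727 kg = 43.06818 mcg/hr
Concentration = 1632 mcg ÷ 127 mL = 12.85039 mcg/mL
Rate = 43.06818 mcg/hr ÷ 12.85039 mcg/mL = 3.351507 mL/hr
Volume infused so far = 3.351507 mL/hr × 13.5 hr = 45.24534 mL
Volume remaining = 127 − 45.24534 = 81.75466 mL
New rate:
Dose = 0.77 mcg/kg/hr × 17.22727 kg = 13.265 mcg/hr
Rate = 13.265 mcg/hr ÷ 12.85039 mcg/mL = 1.032264 mL/hr
Time remaining = 81.75466 mL ÷ 1.032264 mL/hr = 79.19936 hr

79.2 hours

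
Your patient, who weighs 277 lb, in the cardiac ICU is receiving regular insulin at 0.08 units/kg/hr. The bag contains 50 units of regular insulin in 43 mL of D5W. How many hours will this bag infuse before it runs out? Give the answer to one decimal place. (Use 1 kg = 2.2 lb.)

Weight = 277 lb ÷ 2.2 lb/kg = 125.9091 kg
Dose = 0.08 units/kg/hr × 125.9091 kg = 10.07273 units/hr
Concentration = 50 units ÷ 43 mL = 1.162791 units/mL
Rate = 10.07273 units/hr ÷ 1.162791 units/mL = 8.662545 mL/hr
Duration = 43 mL ÷ 8.662545 mL/hr = 4.963899 hr

5.0 hours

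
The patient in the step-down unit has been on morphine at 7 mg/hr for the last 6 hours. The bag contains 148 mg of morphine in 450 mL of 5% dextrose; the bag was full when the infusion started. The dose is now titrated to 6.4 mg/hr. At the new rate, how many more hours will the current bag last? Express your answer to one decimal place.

16.6 hours

Initial rate:
Concentration = 148 mg ÷ 450 mL = 0.3288889 mg/mL
Rate = 7 mg/hr ÷ 0.3288889 mg/mL = 21.28378 mL/hr
Volume infused so far = 21.28378 mL/hr × 6 hr = 127.7027 mL
Volume remaining = 450 − 127.7027 = 322.2973 mL
New rate:
Rate = 6.4 mg/hr ÷ 0.3288889 mg/mL = 19.45946 mL/hr
Time remaining = 322.2973 mL ÷ 19.45946 mL/hr = 16.5625 hr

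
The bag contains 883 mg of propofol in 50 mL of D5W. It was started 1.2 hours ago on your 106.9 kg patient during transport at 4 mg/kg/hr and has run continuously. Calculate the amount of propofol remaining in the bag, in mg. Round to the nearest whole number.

370 mg

Dose = 4 mg/kg/hr × 106.9 kg = 427.6 mg/hr
Concentration = 883 mg ÷ 50 mL = 17.66 mg/mL
Rate = 427.6 mg/hr ÷ 17.66 mg/mL = 24.21291 mL/hr
Volume infused = 24.21291 mL/hr × 1.2 hr = 29.05549 mL
Volume remaining = 50 − 29.05549 = 20.94451 mL
Drug remaining = 20.94451 mL × 17.66 mg/mL = 369.88 mg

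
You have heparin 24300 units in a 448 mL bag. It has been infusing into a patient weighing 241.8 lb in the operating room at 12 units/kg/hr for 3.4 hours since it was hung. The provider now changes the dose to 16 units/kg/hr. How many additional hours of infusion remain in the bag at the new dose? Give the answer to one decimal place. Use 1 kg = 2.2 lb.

11.3 hours

Initial rate:
Weight = 241.8 lb ÷ 2.2 lb/kg = 109.9091 kg
Dose = 12 units/kg/hr × 109.9091 kg = 1318.909 units/hr
Concentration = 24300 units ÷ 448 mL = 54.24107 units/mL
Rate = 1318.909 units/hr ÷ 54.24107 units/mL = 24.31569 mL/hr
Volume infused so far = 24.31569 mL/hr × 3.4 hr = 82.67335 mL
Volume remaining = 448 − 82.67335 = 365.3267 mL
New rate:
Dose = 16 units/kg/hr × 109.9091 kg = 1758.545 units/hr
Rate = 1758.545 units/hr ÷ 54.24107 units/mL = 32.42092 mL/hr
Time remaining = 365.3267 mL ÷ 32.42092 mL/hr = 11.26824 hr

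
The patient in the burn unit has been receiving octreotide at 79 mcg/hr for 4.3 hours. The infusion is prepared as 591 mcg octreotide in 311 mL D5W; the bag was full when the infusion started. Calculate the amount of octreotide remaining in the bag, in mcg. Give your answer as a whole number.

251 mcg

Concentration = 591 mcg ÷ 311 mL = 1.900322 mcg/mL
Rate = 79 mcg/hr ÷ 1.900322 mcg/mL = 41.57191 mL/hr
Volume infused = 41.57191 mL/hr × 4.3 hr = 178.7592 mL
Volume remaining = 311 − 178.7592 = 132.2408 mL
Drug remaining = 132.2408 mL × 1.900322 mcg/mL = 251.3 mcg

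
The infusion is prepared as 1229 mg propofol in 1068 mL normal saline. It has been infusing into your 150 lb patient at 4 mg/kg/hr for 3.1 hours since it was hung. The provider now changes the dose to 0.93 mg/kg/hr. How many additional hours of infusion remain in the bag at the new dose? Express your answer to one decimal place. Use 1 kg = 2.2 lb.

6.0 hours

Initial rate:
Weight = 150 lb ÷ 2.2 lb/kg = 68.18182 kg
Dose = 4 mg/kg/hr × 68.18182 kg = 272.7273 mg/hr
Concentration = 1229 mg ÷ 1068 mL = 1.150749 mg/mL
Rate = 272.7273 mg/hr ÷ 1.150749 mg/mL = 236.9998 mL/hr
Volume infused so far = 236.9998 mL/hr × 3.1 hr = 734.6993 mL
Volume remaining = 1068 − 734.6993 = 333.3007 mL
New rate:
Dose = 0.93 mg/kg/hr × 68.18182 kg = 63.40909 mg/hr
Rate = 63.40909 mg/hr ÷ 1.150749 mg/mL = 55.10245 mL/hr
Time remaining = 333.3007 mL ÷ 55.10245 mL/hr = 6.048746 hr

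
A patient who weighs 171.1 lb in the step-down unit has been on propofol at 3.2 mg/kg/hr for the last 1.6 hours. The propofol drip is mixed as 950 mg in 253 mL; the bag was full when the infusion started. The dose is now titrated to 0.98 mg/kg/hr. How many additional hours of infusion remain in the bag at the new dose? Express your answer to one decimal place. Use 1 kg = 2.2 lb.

Initial rate:
Weight = 171.1 lb ÷ 2.2 lb/kg = 77.77273 kg
Dose = 3.2 mg/kg/hr × 77.77273 kg = 248.8727 mg/hr
Concentration = 950 mg ÷ 253 mL = 3.754941 mg/mL
Rate = 248.8727 mg/hr ÷ 3.754941 mg/mL = 66.27874 mL/hr
Volume infused so far = 66.27874 mL/hr × 1.6 hr = 106.046 mL
Volume remaining = 253 − 106.046 = 146.954 mL
New rate:
Dose = 0.98 mg/kg/hr × 77.77273 kg = 76.21727 mg/hr
Rate = 76.21727 mg/hr ÷ 3.754941 mg/mL = 20.29786 mL/hr
Time remaining = 146.954 mL ÷ 20.29786 mL/hr = 7.239876 hr

7.2 hours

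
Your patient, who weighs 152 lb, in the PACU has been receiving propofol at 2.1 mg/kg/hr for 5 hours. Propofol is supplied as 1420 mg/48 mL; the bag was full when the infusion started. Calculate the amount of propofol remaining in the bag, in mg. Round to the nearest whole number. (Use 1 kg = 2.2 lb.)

695 mg

Weight = 152 lb ÷ 2.2 lb/kg = 69.09091 kg
Dose = 2.1 mg/kg/hr × 69.09091 kg = 145.0909 mg/hr
Concentration = 1420 mg ÷ 48 mL = 29.58333 mg/mL
Rate = 145.0909 mg/hr ÷ 29.58333 mg/mL = 4.904481 mL/hr
Volume infused = 4.904481 mL/hr × 5 hr = 24.52241 mL
Volume remaining = 48 − 24.52241 = 23.47759 mL
Drug remaining = 23.47759 mL × 29.58333 mg/mL = 694.5455 mg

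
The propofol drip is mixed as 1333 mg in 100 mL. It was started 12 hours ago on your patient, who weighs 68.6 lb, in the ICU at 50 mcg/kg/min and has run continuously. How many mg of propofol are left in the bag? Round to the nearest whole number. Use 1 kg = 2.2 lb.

210 mg

Weight = 68.6 lb ÷ 2.2 lb/kg = 31.18182 kg
Dose = 50 mcg/kg/min × 31.18182 kg = 1559.091 mcg/min
1559.091 mcg/min × 60 min/hr = 93545.45 mcg/hr
Concentration = 1333 mg ÷ 100 mL = 13.33 mg/mL = 13330 mcg/mL
Rate = 93545.45 mcg/hr ÷ 13330 mcg/mL = 7.017664 mL/hr
Volume infused = 7.017664 mL/hr × 12 hr = 84.21196 mL
Volume remaining = 100 − 84.21196 = 15.78804 mL
Drug remaining = 15.78804 mL × 13330 mcg/mL = 210454.5 mcg = 210.4545 mg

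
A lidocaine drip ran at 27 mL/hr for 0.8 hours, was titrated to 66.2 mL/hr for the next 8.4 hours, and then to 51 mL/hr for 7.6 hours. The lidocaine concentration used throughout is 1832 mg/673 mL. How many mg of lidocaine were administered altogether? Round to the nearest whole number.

Concentration = 1832 mg ÷ 673 mL = 2.72214 mg/mL
Stage 1: 27 mL/hr × 0.8 hr = 21.6 mL → 21.6 mL × 2.72214 mg/mL = 58.79822 mg
Stage 2: 66.2 mL/hr × 8.4 hr = 556.08 mL → 556.08 mL × 2.72214 mg/mL = 1513.727 mg
Stage 3: 51 mL/hr × 7.6 hr = 387.6 mL → 387.6 mL × 2.72214 mg/mL = 1055.101 mg
Total = 58.79822 + 1513.727 + 1055.101 = 2627.627 mg

2628 mg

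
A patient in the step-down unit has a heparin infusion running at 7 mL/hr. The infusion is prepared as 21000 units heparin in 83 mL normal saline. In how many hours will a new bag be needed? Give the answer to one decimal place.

Duration = 83 mL ÷ 7 mL/hr = 11.85714 hr

11.9 hours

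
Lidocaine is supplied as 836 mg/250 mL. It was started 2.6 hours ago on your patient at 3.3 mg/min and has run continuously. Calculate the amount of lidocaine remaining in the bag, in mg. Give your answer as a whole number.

3.3 mg/min × 60 min/hr = 198 mg/hr
Concentration = 836 mg ÷ 250 mL = 3.344 mg/mL
Rate = 198 mg/hr ÷ 3.344 mg/mL = 59.21053 mL/hr
Volume infused = 59.21053 mL/hr × 2.6 hr = 153.9474 mL
Volume remaining = 250 − 153.9474 = 96.05263 mL
Drug remaining = 96.05263 mL × 3.344 mg/mL = 321.2 mg

321 mg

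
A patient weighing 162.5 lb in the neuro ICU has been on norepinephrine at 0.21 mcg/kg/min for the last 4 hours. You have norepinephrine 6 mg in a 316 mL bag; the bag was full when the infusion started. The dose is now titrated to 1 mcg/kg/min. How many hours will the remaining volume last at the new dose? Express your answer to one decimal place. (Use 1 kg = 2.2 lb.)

Initial rate:
Weight = 162.5 lb ÷ 2.2 lb/kg = 73.86364 kg
Dose = 0.21 mcg/kg/min × 73.86364 kg = 15.51136 mcg/min
15.51136 mcg/min × 60 min/hr = 930.6818 mcg/hr
Concentration = 6 mg ÷ 316 mL = 0.01898734 mg/mL = 18.98734 mcg/mL
Rate = 930.6818 mcg/hr ÷ 18.98734 mcg/mL = 49.01591 mL/hr
Volume infused so far = 49.01591 mL/hr × 4 hr = 196.0636 mL
Volume remaining = 316 − 196.0636 = 119.9364 mL
New rate:
Dose = 1 mcg/kg/min × 73.86364 kg = 73.86364 mcg/min
73.86364 mcg/min × 60 min/hr = 4431.818 mcg/hr
Rate = 4431.818 mcg/hr ÷ 18.98734 mcg/mL = 233.4091 mL/hr
Time remaining = 119.9364 mL ÷ 233.4091 mL/hr = 0.5138462 hr

0.5 hours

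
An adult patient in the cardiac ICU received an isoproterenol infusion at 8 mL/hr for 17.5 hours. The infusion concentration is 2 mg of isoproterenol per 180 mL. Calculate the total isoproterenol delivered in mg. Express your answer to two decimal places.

1.56 mg

Concentration = 2 mg ÷ 180 mL = 0.01111111 mg/mL = 11.11111 mcg/mL
Drug rate = 8 mL/hr × 11.11111 mcg/mL = 88.88889 mcg/hr
Total = 88.88889 mcg/hr × 17.5 hr = 1555.556 mcg = 1.555556 mg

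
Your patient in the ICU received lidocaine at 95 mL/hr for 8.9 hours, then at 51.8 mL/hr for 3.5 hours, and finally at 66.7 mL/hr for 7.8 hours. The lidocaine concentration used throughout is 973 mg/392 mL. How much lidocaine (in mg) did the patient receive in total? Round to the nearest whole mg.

3840 mg

Concentration = 973 mg ÷ 392 mL = 2.482143 mg/mL
Stage 1: 95 mL/hr × 8.9 hr = 845.5 mL → 845.5 mL × 2.482143 mg/mL = 2098.652 mg
Stage 2: 51.8 mL/hr × 3.5 hr = 181.3 mL → 181.3 mL × 2.482143 mg/mL = 450.0125 mg
Stage 3: 66.7 mL/hr × 7.8 hr = 520.26 mL → 520.26 mL × 2.482143 mg/mL = 1291.36 mg
Total = 2098.652 + 450.0125 + 1291.36 = 3840.024 mg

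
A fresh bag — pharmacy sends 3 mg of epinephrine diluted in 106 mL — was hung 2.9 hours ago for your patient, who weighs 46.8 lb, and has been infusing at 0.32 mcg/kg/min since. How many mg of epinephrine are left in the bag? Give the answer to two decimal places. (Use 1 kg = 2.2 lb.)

Weight = 46.8 lb ÷ 2.2 lb/kg = 21.27273 kg
Dose = 0.32 mcg/kg/min × 21.27273 kg = 6.807273 mcg/min
6.807273 mcg/min × 60 min/hr = 408.4364 mcg/hr
Concentration = 3 mg ÷ 106 mL = 0.02830189 mg/mL = 28.30189 mcg/mL
Rate = 408.4364 mcg/hr ÷ 28.30189 mcg/mL = 14.43142 mL/hr
Volume infused = 14.43142 mL/hr × 2.9 hr = 41.85111 mL
Volume remaining = 106 − 41.85111 = 64.14889 mL
Drug remaining = 64.14889 mL × 28.30189 mcg/mL = 1815.535 mcg = 1.815535 mg

1.82 mg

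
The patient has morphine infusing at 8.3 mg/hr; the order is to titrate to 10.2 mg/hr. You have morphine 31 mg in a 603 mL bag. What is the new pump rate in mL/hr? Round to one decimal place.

198.4 mL/hr

Concentration = 31 mg ÷ 603 mL = 0.05140962 mg/mL
Rate = 10.2 mg/hr ÷ 0.05140962 mg/mL = 198.4065 mL/hr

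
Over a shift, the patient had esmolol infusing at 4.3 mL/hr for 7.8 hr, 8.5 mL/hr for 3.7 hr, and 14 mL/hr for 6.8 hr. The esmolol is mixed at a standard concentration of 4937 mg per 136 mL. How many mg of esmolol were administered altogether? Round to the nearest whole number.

5815 mg

Concentration = 4937 mg ÷ 136 mL = 36.30147 mg/mL
Stage 1: 4.3 mL/hr × 7.8 hr = 33.54 mL → 33.54 mL × 36.30147 mg/mL = 1217.551 mg
Stage 2: 8.5 mL/hr × 3.7 hr = 31.45 mL → 31.45 mL × 36.30147 mg/mL = 1141.681 mg
Stage 3: 14 mL/hr × 6.8 hr = 95.2 mL → 95.2 mL × 36.30147 mg/mL = 3455.9 mg
Total = 1217.551 + 1141.681 + 3455.9 = 5815.133 mg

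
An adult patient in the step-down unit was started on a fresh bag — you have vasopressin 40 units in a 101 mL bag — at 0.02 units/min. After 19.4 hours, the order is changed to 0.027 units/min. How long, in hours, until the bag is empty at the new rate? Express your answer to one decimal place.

10.3 hours

Initial rate:
0.02 units/min × 60 min/hr = 1.2 units/hr
Concentration = 40 units ÷ 101 mL = 0.3960396 units/mL
Rate = 1.2 units/hr ÷ 0.3960396 units/mL = 3.03 mL/hr
Volume infused so far = 3.03 mL/hr × 19.4 hr = 58.782 mL
Volume remaining = 101 − 58.782 = 42.218 mL
New rate:
0.027 units/min × 60 min/hr = 1.62 units/hr
Rate = 1.62 units/hr ÷ 0.3960396 units/mL = 4.0905 mL/hr
Time remaining = 42.218 mL ÷ 4.0905 mL/hr = 10.32099 hr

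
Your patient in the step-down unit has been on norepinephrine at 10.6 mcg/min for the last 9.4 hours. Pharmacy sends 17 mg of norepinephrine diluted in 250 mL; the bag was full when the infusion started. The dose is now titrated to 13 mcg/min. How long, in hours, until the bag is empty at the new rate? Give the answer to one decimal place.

14.1 hours

Initial rate:
10.6 mcg/min × 60 min/hr = 636 mcg/hr
Concentration = 17 mg ÷ 250 mL = 0.068 mg/mL = 68 mcg/mL
Rate = 636 mcg/hr ÷ 68 mcg/mL = 9.352941 mL/hr
Volume infused so far = 9.352941 mL/hr × 9.4 hr = 87.91765 mL
Volume remaining = 250 − 87.91765 = 162.0824 mL
New rate:
13 mcg/min × 60 min/hr = 780 mcg/hr
Rate = 780 mcg/hr ÷ 68 mcg/mL = 11.47059 mL/hr
Time remaining = 162.0824 mL ÷ 11.47059 mL/hr = 14.13026 hr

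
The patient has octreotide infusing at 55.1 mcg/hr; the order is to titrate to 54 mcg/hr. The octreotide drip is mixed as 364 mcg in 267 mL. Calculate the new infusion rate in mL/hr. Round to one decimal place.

39.6 mL/hr

Concentration = 364 mcg ÷ 267 mL = 1.363296 mcg/mL
Rate = 54 mcg/hr ÷ 1.363296 mcg/mL = 39.60989 mL/hr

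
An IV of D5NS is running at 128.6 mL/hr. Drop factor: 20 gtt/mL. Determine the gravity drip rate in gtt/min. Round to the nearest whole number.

43 gtt/min

128.6 mL/hr ÷ 60 min/hr = 2.143333 mL/min
2.143333 mL/min × 20 gtt/mL = 42.86667 gtt/min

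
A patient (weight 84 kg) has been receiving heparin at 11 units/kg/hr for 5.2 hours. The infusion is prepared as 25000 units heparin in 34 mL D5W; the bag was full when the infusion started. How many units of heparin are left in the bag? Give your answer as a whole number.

Dose = 11 units/kg/hr × 84 kg = 924 units/hr
Concentration = 25000 units ÷ 34 mL = 735.2941 units/mL
Rate = 924 units/hr ÷ 735.2941 units/mL = 1.25664 mL/hr
Volume infused = 1.25664 mL/hr × 5.2 hr = 6.534528 mL
Volume remaining = 34 − 6.534528 = 27.46547 mL
Drug remaining = 27.46547 mL × 735.2941 units/mL = 20195.2 units

20195 units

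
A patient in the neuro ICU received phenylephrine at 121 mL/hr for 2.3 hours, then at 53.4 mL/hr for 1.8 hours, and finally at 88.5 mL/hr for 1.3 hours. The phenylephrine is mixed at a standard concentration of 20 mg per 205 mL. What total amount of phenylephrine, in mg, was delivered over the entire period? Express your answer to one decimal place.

47.8 mg

Concentration = 20 mg ÷ 205 mL = 0.09756098 mg/mL
Stage 1: 121 mL/hr × 2.3 hr = 278.3 mL → 278.3 mL × 0.09756098 mg/mL = 27.15122 mg
Stage 2: 53.4 mL/hr × 1.8 hr = 96.12 mL → 96.12 mL × 0.09756098 mg/mL = 9.377561 mg
Stage 3: 88.5 mL/hr × 1.3 hr = 115.05 mL → 115.05 mL × 0.09756098 mg/mL = 11.22439 mg
Total = 27.15122 + 9.377561 + 11.22439 = 47.75317 mg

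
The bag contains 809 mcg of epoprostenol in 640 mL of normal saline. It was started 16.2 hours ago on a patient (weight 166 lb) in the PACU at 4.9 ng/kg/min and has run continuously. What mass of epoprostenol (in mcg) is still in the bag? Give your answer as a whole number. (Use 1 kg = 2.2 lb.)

450 mcg

Weight = 166 lb ÷ 2.2 lb/kg = 75.45455 kg
Dose = 4.9 ng/kg/min × 75.45455 kg = 369.7273 ng/min
369.7273 ng/min × 60 min/hr = 22183.64 ng/hr
Concentration = 809 mcg ÷ 640 mL = 1.264063 mcg/mL = 1264.062 ng/mL
Rate = 22183.64 ng/hr ÷ 1264.062 ng/mL = 17.54948 mL/hr
Volume infused = 17.54948 mL/hr × 16.2 hr = 284.3015 mL
Volume remaining = 640 − 284.3015 = 355.6985 mL
Drug remaining = 355.6985 mL × 1264.062 ng/mL = 449625.1 ng = 449.6251 mcg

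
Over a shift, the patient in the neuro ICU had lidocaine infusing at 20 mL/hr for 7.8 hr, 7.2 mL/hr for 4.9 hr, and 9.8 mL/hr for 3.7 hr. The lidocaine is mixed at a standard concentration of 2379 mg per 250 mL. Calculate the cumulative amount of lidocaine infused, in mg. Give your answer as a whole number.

Concentration = 2379 mg ÷ 250 mL = 9.516 mg/mL
Stage 1: 20 mL/hr × 7.8 hr = 156 mL → 156 mL × 9.516 mg/mL = 1484.496 mg
Stage 2: 7.2 mL/hr × 4.9 hr = 35.28 mL → 35.28 mL × 9.516 mg/mL = 335.7245 mg
Stage 3: 9.8 mL/hr × 3.7 hr = 36.26 mL → 36.26 mL × 9.516 mg/mL = 345.0502 mg
Total = 1484.496 + 335.7245 + 345.0502 = 2165.271 mg

2165 mg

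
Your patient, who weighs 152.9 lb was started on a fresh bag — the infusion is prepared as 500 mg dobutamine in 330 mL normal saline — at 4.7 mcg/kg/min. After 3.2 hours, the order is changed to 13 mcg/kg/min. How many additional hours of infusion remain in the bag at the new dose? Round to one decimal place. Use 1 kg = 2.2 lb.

8.1 hours

Initial rate:
Weight = 152.9 lb ÷ 2.2 lb/kg = 69.5 kg
Dose = 4.7 mcg/kg/min × 69.5 kg = 326.65 mcg/min
326.65 mcg/min × 60 min/hr = 19599 mcg/hr
Concentration = 500 mg ÷ 330 mL = 1.515152 mg/mL = 1515.152 mcg/mL
Rate = 19599 mcg/hr ÷ 1515.152 mcg/mL = 12.93534 mL/hr
Volume infused so far = 12.93534 mL/hr × 3.2 hr = 41.39309 mL
Volume remaining = 330 − 41.39309 = 288.6069 mL
New rate:
Dose = 13 mcg/kg/min × 69.5 kg = 903.5 mcg/min
903.5 mcg/min × 60 min/hr = 54210 mcg/hr
Rate = 54210 mcg/hr ÷ 1515.152 mcg/mL = 35.7786 mL/hr
Time remaining = 288.6069 mL ÷ 35.7786 mL/hr = 8.066467 hr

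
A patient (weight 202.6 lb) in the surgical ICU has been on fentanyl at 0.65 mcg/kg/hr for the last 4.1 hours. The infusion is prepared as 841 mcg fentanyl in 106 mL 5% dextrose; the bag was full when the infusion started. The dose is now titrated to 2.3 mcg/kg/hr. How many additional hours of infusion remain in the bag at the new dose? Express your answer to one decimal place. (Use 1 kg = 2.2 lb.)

2.8 hours

Initial rate:
Weight = 202.6 lb ÷ 2.2 lb/kg = 92.09091 kg
Dose = 0.65 mcg/kg/hr × 92.09091 kg = 59.85909 mcg/hr
Concentration = 841 mcg ÷ 106 mL = 7.933962 mcg/mL
Rate = 59.85909 mcg/hr ÷ 7.933962 mcg/mL = 7.544665 mL/hr
Volume infused so far = 7.544665 mL/hr × 4.1 hr = 30.93313 mL
Volume remaining = 106 − 30.93313 = 75.06687 mL
New rate:
Dose = 2.3 mcg/kg/hr × 92.09091 kg = 211.8091 mcg/hr
Rate = 211.8091 mcg/hr ÷ 7.933962 mcg/mL = 26.69651 mL/hr
Time remaining = 75.06687 mL ÷ 26.69651 mL/hr = 2.811861 hr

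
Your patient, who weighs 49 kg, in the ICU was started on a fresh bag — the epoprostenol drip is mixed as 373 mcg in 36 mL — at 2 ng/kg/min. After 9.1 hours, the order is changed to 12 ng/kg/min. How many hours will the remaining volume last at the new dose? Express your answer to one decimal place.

Initial rate:
Dose = 2 ng/kg/min × 49 kg = 98 ng/min
98 ng/min × 60 min/hr = 5880 ng/hr
Concentration = 373 mcg ÷ 36 mL = 10.36111 mcg/mL = 10361.11 ng/mL
Rate = 5880 ng/hr ÷ 10361.11 ng/mL = 0.5675067 mL/hr
Volume infused so far = 0.5675067 mL/hr × 9.1 hr = 5.164311 mL
Volume remaining = 36 − 5.164311 = 30.83569 mL
New rate:
Dose = 12 ng/kg/min × 49 kg = 588 ng/min
588 ng/min × 60 min/hr = 35280 ng/hr
Rate = 35280 ng/hr ÷ 10361.11 ng/mL = 3.40504 mL/hr
Time remaining = 30.83569 mL ÷ 3.40504 mL/hr = 9.055896 hr

9.1 hours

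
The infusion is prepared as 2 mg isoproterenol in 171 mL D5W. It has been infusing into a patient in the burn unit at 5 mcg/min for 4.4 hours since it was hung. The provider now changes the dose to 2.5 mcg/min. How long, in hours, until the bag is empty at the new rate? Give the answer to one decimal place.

4.5 hours

Initial rate:
5 mcg/min × 60 min/hr = 300 mcg/hr
Concentration = 2 mg ÷ 171 mL = 0.01169591 mg/mL = 11.69591 mcg/mL
Rate = 300 mcg/hr ÷ 11.69591 mcg/mL = 25.65 mL/hr
Volume infused so far = 25.65 mL/hr × 4.4 hr = 112.86 mL
Volume remaining = 171 − 112.86 = 58.14 mL
New rate:
2.5 mcg/min × 60 min/hr = 150 mcg/hr
Rate = 150 mcg/hr ÷ 11.69591 mcg/mL = 12.825 mL/hr
Time remaining = 58.14 mL ÷ 12.825 mL/hr = 4.533333 hr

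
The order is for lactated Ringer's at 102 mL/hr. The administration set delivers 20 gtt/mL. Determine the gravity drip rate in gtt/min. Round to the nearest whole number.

34 gtt/min

102 mL/hr ÷ 60 min/hr = 1.7 mL/min
1.7 mL/min × 20 gtt/mL = 34 gtt/min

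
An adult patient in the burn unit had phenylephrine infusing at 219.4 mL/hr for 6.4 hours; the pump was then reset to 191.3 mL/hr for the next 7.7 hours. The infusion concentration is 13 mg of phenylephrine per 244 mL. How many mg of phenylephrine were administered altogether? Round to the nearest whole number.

153 mg

Concentration = 13 mg ÷ 244 mL = 0.05327869 mg/mL
Stage 1: 219.4 mL/hr × 6.4 hr = 1404.16 mL → 1404.16 mL × 0.05327869 mg/mL = 74.8118 mg
Stage 2: 191.3 mL/hr × 7.7 hr = 1473.01 mL → 1473.01 mL × 0.05327869 mg/mL = 78.48004 mg
Total = 74.8118 + 78.48004 = 153.2918 mg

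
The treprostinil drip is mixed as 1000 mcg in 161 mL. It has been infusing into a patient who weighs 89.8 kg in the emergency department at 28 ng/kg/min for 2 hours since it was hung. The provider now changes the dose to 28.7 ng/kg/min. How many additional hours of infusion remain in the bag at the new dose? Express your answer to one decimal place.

4.5 hours

Initial rate:
Dose = 28 ng/kg/min × 89.8 kg = 2514.4 ng/min
2514.4 ng/min × 60 min/hr = 150864 ng/hr
Concentration = 1000 mcg ÷ 161 mL = 6.21118 mcg/mL = 6211.18 ng/mL
Rate = 150864 ng/hr ÷ 6211.18 ng/mL = 24.2891 mL/hr
Volume infused so far = 24.2891 mL/hr × 2 hr = 48.57821 mL
Volume remaining = 161 − 48.57821 = 112.4218 mL
New rate:
Dose = 28.7 ng/kg/min × 89.8 kg = 2577.26 ng/min
2577.26 ng/min × 60 min/hr = 154635.6 ng/hr
Rate = 154635.6 ng/hr ÷ 6211.18 ng/mL = 24.89633 mL/hr
Time remaining = 112.4218 mL ÷ 24.89633 mL/hr = 4.515597 hr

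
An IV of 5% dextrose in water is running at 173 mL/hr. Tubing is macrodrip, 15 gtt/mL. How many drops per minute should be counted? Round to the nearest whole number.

43 gtt/min

173 mL/hr ÷ 60 min/hr = 2.883333 mL/min
2.883333 mL/min × 15 gtt/mL = 43.25 gtt/min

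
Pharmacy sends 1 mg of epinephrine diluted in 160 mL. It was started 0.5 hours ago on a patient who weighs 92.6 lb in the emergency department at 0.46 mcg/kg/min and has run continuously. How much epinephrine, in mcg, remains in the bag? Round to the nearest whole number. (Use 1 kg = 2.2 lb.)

Weight = 92.6 lb ÷ 2.2 lb/kg = 42.09091 kg
Dose = 0.46 mcg/kg/min × 42.09091 kg = 19.36182 mcg/min
19.36182 mcg/min × 60 min/hr = 1161.709 mcg/hr
Concentration = 1 mg ÷ 160 mL = 0.00625 mg/mL = 6.25 mcg/mL
Rate = 1161.709 mcg/hr ÷ 6.25 mcg/mL = 185.8735 mL/hr
Volume infused = 185.8735 mL/hr × 0.5 hr = 92.93673 mL
Volume remaining = 160 − 92.93673 = 67.06327 mL
Drug remaining = 67.06327 mL × 6.25 mcg/mL = 419.1455 mcg

419 mcg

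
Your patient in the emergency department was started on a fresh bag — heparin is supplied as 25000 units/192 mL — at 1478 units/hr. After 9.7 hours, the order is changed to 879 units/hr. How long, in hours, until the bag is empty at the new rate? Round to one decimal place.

Initial rate:
Concentration = 25000 units ÷ 192 mL = 130.2083 units/mL
Rate = 1478 units/hr ÷ 130.2083 units/mL = 11.35104 mL/hr
Volume infused so far = 11.35104 mL/hr × 9.7 hr = 110.1051 mL
Volume remaining = 192 − 110.1051 = 81.89491 mL
New rate:
Rate = 879 units/hr ÷ 130.2083 units/mL = 6.75072 mL/hr
Time remaining = 81.89491 mL ÷ 6.75072 mL/hr = 12.13129 hr

12.1 hours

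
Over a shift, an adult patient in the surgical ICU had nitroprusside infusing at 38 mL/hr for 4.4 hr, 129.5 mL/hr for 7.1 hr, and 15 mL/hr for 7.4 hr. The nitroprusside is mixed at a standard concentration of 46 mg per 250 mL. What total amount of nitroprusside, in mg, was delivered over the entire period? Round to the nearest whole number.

Concentration = 46 mg ÷ 250 mL = 0.184 mg/mL
Stage 1: 38 mL/hr × 4.4 hr = 167.2 mL → 167.2 mL × 0.184 mg/mL = 30.7648 mg
Stage 2: 129.5 mL/hr × 7.1 hr = 919.45 mL → 919.45 mL × 0.184 mg/mL = 169.1788 mg
Stage 3: 15 mL/hr × 7.4 hr = 111 mL → 111 mL × 0.184 mg/mL = 20.424 mg
Total = 30.7648 + 169.1788 + 20.424 = 220.3676 mg

220 mg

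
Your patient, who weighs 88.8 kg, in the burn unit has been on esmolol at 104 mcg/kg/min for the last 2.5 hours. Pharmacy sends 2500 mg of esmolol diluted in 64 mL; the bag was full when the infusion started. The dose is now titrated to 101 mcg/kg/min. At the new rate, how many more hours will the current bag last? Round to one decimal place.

Initial rate:
Dose = 104 mcg/kg/min × 88.8 kg = 9235.2 mcg/min
9235.2 mcg/min × 60 min/hr = 554112 mcg/hr
Concentration = 2500 mg ÷ 64 mL = 39.0625 mg/mL = 39062.5 mcg/mL
Rate = 554112 mcg/hr ÷ 39062.5 mcg/mL = 14.18527 mL/hr
Volume infused so far = 14.18527 mL/hr × 2.5 hr = 35.46317 mL
Volume remaining = 64 − 35.46317 = 28.53683 mL
New rate:
Dose = 101 mcg/kg/min × 88.8 kg = 8968.8 mcg/min
8968.8 mcg/min × 60 min/hr = 538128 mcg/hr
Rate = 538128 mcg/hr ÷ 39062.5 mcg/mL = 13.77608 mL/hr
Time remaining = 28.53683 mL ÷ 13.77608 mL/hr = 2.071477 hr

2.1 hours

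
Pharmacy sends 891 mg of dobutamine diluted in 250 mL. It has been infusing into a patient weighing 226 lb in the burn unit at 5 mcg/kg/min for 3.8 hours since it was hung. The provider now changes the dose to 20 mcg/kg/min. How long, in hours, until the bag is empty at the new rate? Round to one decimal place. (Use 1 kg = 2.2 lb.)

Initial rate:
Weight = 226 lb ÷ 2.2 lb/kg = 102.7273 kg
Dose = 5 mcg/kg/min × 102.7273 kg = 513.6364 mcg/min
513.6364 mcg/min × 60 min/hr = 30818.18 mcg/hr
Concentration = 891 mg ÷ 250 mL = 3.564 mg/mL = 3564 mcg/mL
Rate = 30818.18 mcg/hr ÷ 3564 mcg/mL = 8.647077 mL/hr
Volume infused so far = 8.647077 mL/hr × 3.8 hr = 32.85889 mL
Volume remaining = 250 − 32.85889 = 217.1411 mL
New rate:
Dose = 20 mcg/kg/min × 102.7273 kg = 2054.545 mcg/min
2054.545 mcg/min × 60 min/hr = 123272.7 mcg/hr
Rate = 123272.7 mcg/hr ÷ 3564 mcg/mL = 34.58831 mL/hr
Time remaining = 217.1411 mL ÷ 34.58831 mL/hr = 6.277876 hr

6.3 hours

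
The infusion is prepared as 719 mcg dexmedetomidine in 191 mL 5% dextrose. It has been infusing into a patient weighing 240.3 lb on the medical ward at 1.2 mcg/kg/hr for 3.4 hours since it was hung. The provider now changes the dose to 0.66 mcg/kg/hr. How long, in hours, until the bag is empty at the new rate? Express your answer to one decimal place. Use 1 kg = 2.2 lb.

3.8 hours

Initial rate:
Weight = 240.3 lb ÷ 2.2 lb/kg = 109.2273 kg
Dose = 1.2 mcg/kg/hr × 109.2273 kg = 131.0727 mcg/hr
Concentration = 719 mcg ÷ 191 mL = 3.764398 mcg/mL
Rate = 131.0727 mcg/hr ÷ 3.764398 mcg/mL = 34.81904 mL/hr
Volume infused so far = 34.81904 mL/hr × 3.4 hr = 118.3847 mL
Volume remaining = 191 − 118.3847 = 72.61526 mL
New rate:
Dose = 0.66 mcg/kg/hr × 109.2273 kg = 72.09 mcg/hr
Rate = 72.09 mcg/hr ÷ 3.764398 mcg/mL = 19.15047 mL/hr
Time remaining = 72.61526 mL ÷ 19.15047 mL/hr = 3.791826 hr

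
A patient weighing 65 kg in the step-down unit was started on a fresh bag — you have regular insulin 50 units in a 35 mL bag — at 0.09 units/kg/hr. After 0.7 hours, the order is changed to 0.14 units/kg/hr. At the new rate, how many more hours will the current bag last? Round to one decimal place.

5.0 hours

Initial rate:
Dose = 0.09 units/kg/hr × 65 kg = 5.85 units/hr
Concentration = 50 units ÷ 35 mL = 1.428571 units/mL
Rate = 5.85 units/hr ÷ 1.428571 units/mL = 4.095 mL/hr
Volume infused so far = 4.095 mL/hr × 0.7 hr = 2.8665 mL
Volume remaining = 35 − 2.8665 = 32.1335 mL
New rate:
Dose = 0.14 units/kg/hr × 65 kg = 9.1 units/hr
Rate = 9.1 units/hr ÷ 1.428571 units/mL = 6.37 mL/hr
Time remaining = 32.1335 mL ÷ 6.37 mL/hr = 5.044505 hr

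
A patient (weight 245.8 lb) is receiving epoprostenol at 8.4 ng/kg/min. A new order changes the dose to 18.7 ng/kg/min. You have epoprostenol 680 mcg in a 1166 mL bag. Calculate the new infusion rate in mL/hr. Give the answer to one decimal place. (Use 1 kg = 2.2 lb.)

215.0 mL/hr

Weight = 245.8 lb ÷ 2.2 lb/kg = 111.7273 kg
Dose = 18.7 ng/kg/min × 111.7273 kg = 2089.3 ng/min
2089.3 ng/min × 60 min/hr = 125358 ng/hr
Concentration = 680 mcg ÷ 1166 mL = 0.5831904 mcg/mL = 583.1904 ng/mL
Rate = 125358 ng/hr ÷ 583.1904 ng/mL = 214.9521 mL/hr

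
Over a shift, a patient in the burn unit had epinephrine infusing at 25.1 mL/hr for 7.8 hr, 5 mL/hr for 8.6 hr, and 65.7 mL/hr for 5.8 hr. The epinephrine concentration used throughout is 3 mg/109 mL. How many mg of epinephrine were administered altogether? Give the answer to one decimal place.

17.1 mg

Concentration = 3 mg ÷ 109 mL = 0.02752294 mg/mL
Stage 1: 25.1 mL/hr × 7.8 hr = 195.78 mL → 195.78 mL × 0.02752294 mg/mL = 5.38844 mg
Stage 2: 5 mL/hr × 8.6 hr = 43 mL → 43 mL × 0.02752294 mg/mL = 1.183486 mg
Stage 3: 65.7 mL/hr × 5.8 hr = 381.06 mL → 381.06 mL × 0.02752294 mg/mL = 10.48789 mg
Total = 5.38844 + 1.183486 + 10.48789 = 17.05982 mg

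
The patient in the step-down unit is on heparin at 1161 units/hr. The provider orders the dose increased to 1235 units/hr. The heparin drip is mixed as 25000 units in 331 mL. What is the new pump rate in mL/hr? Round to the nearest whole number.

16 mL/hr

Concentration = 25000 units ÷ 331 mL = 75.5287 units/mL
Rate = 1235 units/hr ÷ 75.5287 units/mL = 16.3514 mL/hr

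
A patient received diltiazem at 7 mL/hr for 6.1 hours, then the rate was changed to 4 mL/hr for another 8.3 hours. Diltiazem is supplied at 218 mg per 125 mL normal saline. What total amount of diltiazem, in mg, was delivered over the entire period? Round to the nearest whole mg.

132 mg

Concentration = 218 mg ÷ 125 mL = 1.744 mg/mL
Stage 1: 7 mL/hr × 6.1 hr = 42.7 mL → 42.7 mL × 1.744 mg/mL = 74.4688 mg
Stage 2: 4 mL/hr × 8.3 hr = 33.2 mL → 33.2 mL × 1.744 mg/mL = 57.9008 mg
Total = 74.4688 + 57.9008 = 132.3696 mg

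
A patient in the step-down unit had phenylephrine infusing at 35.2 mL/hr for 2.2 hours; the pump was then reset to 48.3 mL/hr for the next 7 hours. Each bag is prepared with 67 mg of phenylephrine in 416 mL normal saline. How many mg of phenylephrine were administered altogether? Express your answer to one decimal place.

66.9 mg

Concentration = 67 mg ÷ 416 mL = 0.1610577 mg/mL
Stage 1: 35.2 mL/hr × 2.2 hr = 77.44 mL → 77.44 mL × 0.1610577 mg/mL = 12.47231 mg
Stage 2: 48.3 mL/hr × 7 hr = 338.1 mL → 338.1 mL × 0.1610577 mg/mL = 54.45361 mg
Total = 12.47231 + 54.45361 = 66.92591 mg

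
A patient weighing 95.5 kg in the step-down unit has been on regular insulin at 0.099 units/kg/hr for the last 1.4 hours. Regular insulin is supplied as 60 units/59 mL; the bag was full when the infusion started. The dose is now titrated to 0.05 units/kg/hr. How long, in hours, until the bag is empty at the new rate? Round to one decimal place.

Initial rate:
Dose = 0.099 units/kg/hr × 95.5 kg = 9.4545 units/hr
Concentration = 60 units ÷ 59 mL = 1.016949 units/mL
Rate = 9.4545 units/hr ÷ 1.016949 units/mL = 9.296925 mL/hr
Volume infused so far = 9.296925 mL/hr × 1.4 hr = 13.0157 mL
Volume remaining = 59 − 13.0157 = 45.9843 mL
New rate:
Dose = 0.05 units/kg/hr × 95.5 kg = 4.775 units/hr
Rate = 4.775 units/hr ÷ 1.016949 units/mL = 4.695417 mL/hr
Time remaining = 45.9843 mL ÷ 4.695417 mL/hr = 9.793445 hr

9.8 hours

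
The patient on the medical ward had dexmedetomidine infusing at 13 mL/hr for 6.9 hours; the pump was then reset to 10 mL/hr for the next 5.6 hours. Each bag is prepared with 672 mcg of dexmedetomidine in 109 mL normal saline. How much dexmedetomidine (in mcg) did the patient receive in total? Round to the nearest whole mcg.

898 mcg

Concentration = 672 mcg ÷ 109 mL = 6.165138 mcg/mL
Stage 1: 13 mL/hr × 6.9 hr = 89.7 mL → 89.7 mL × 6.165138 mcg/mL = 553.0128 mcg
Stage 2: 10 mL/hr × 5.6 hr = 56 mL → 56 mL × 6.165138 mcg/mL = 345.2477 mcg
Total = 553.0128 + 345.2477 = 898.2606 mcg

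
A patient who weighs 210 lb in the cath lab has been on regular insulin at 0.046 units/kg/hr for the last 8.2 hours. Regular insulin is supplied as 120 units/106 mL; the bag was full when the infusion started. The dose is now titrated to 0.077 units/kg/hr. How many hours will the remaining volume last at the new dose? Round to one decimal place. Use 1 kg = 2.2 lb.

11.4 hours

Initial rate:
Weight = 210 lb ÷ 2.2 lb/kg = 95.45455 kg
Dose = 0.046 units/kg/hr × 95.45455 kg = 4.390909 units/hr
Concentration = 120 units ÷ 106 mL = 1.132075 units/mL
Rate = 4.390909 units/hr ÷ 1.132075 units/mL = 3.878636 mL/hr
Volume infused so far = 3.878636 mL/hr × 8.2 hr = 31.80482 mL
Volume remaining = 106 − 31.80482 = 74.19518 mL
New rate:
Dose = 0.077 units/kg/hr × 95.45455 kg = 7.35 units/hr
Rate = 7.35 units/hr ÷ 1.132075 units/mL = 6.4925 mL/hr
Time remaining = 74.19518 mL ÷ 6.4925 mL/hr = 11.42783 hr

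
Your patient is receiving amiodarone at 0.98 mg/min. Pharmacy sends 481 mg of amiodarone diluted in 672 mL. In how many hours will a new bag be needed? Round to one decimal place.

0.98 mg/min × 60 min/hr = 58.8 mg/hr
Concentration = 481 mg ÷ 672 mL = 0.7157738 mg/mL
Rate = 58.8 mg/hr ÷ 0.7157738 mg/mL = 82.14886 mL/hr
Duration = 672 mL ÷ 82.14886 mL/hr = 8.180272 hr

8.2 hours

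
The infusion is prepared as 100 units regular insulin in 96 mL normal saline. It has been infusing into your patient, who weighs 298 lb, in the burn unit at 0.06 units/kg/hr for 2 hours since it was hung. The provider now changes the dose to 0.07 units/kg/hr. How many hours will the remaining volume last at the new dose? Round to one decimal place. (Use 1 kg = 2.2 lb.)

8.8 hours

Initial rate:
Weight = 298 lb ÷ 2.2 lb/kg = 135.4545 kg
Dose = 0.06 units/kg/hr × 135.4545 kg = 8.127273 units/hr
Concentration = 100 units ÷ 96 mL = 1.041667 units/mL
Rate = 8.127273 units/hr ÷ 1.041667 units/mL = 7.802182 mL/hr
Volume infused so far = 7.802182 mL/hr × 2 hr = 15.60436 mL
Volume remaining = 96 − 15.60436 = 80.39564 mL
New rate:
Dose = 0.07 units/kg/hr × 135.4545 kg = 9.481818 units/hr
Rate = 9.481818 units/hr ÷ 1.041667 units/mL = 9.102545 mL/hr
Time remaining = 80.39564 mL ÷ 9.102545 mL/hr = 8.832215 hr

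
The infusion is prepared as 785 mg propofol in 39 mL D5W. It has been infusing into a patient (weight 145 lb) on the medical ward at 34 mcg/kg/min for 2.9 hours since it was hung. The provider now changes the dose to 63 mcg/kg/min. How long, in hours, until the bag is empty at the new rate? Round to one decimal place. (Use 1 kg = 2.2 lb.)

Initial rate:
Weight = 145 lb ÷ 2.2 lb/kg = 65.90909 kg
Dose = 34 mcg/kg/min × 65.90909 kg = 2240.909 mcg/min
2240.909 mcg/min × 60 min/hr = 134454.5 mcg/hr
Concentration = 785 mg ÷ 39 mL = 20.12821 mg/mL = 20128.21 mcg/mL
Rate = 134454.5 mcg/hr ÷ 20128.21 mcg/mL = 6.679907 mL/hr
Volume infused so far = 6.679907 mL/hr × 2.9 hr = 19.37173 mL
Volume remaining = 39 − 19.37173 = 19.62827 mL
New rate:
Dose = 63 mcg/kg/min × 65.90909 kg = 4152.273 mcg/min
4152.273 mcg/min × 60 min/hr = 249136.4 mcg/hr
Rate = 249136.4 mcg/hr ÷ 20128.21 mcg/mL = 12.37748 mL/hr
Time remaining = 19.62827 mL ÷ 12.37748 mL/hr = 1.585806 hr

1.6 hours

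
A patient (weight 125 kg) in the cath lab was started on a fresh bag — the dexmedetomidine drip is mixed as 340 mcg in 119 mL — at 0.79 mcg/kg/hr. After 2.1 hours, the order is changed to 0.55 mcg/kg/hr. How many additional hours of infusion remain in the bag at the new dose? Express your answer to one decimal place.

Initial rate:
Dose = 0.79 mcg/kg/hr × 125 kg = 98.75 mcg/hr
Concentration = 340 mcg ÷ 119 mL = 2.857143 mcg/mL
Rate = 98.75 mcg/hr ÷ 2.857143 mcg/mL = 34.5625 mL/hr
Volume infused so far = 34.5625 mL/hr × 2.1 hr = 72.58125 mL
Volume remaining = 119 − 72.58125 = 46.41875 mL
New rate:
Dose = 0.55 mcg/kg/hr × 125 kg = 68.75 mcg/hr
Rate = 68.75 mcg/hr ÷ 2.857143 mcg/mL = 24.0625 mL/hr
Time remaining = 46.41875 mL ÷ 24.0625 mL/hr = 1.929091 hr

1.9 hours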